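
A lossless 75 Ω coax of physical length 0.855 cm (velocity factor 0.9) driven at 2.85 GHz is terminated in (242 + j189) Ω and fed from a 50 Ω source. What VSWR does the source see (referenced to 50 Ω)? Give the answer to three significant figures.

VSWR ≈ 7.28

λ = v/f = 0.9·c / 2.85 GHz = 0.0947 m
βl = 2π·l/λ = 2π × 0.0902 = 32.5°
tan(βl) = 0.637
Z_in = Z_0·(Z_L + jZ_0·tanβl)/(Z_0 + jZ_L·tanβl) = 74.1 − j140 Ω
Γ_s = (Z_in − Z_s)/(Z_in + Z_s) = (24.1 − j140)/(124 − j140), |Γ_s| = 0.758
VSWR = (1 + |Γ_s|)/(1 − |Γ_s|)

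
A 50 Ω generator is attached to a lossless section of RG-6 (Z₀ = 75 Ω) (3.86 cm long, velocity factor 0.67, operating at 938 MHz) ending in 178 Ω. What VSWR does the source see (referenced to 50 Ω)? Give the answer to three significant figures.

λ = v/f = 0.67·c / 938 MHz = 0.214 m
βl = 2π·l/λ = 2π × 0.18 = 64.8°
tan(βl) = 2.13
Z_in = Z_0·(Z_L + jZ_0·tanβl)/(Z_0 + jZ_L·tanβl) = 37.1 − j27.9 Ω
Γ_s = (Z_in − Z_s)/(Z_in + Z_s) = (-12.9 − j27.9)/(87.1 − j27.9), |Γ_s| = 0.336
VSWR = (1 + |Γ_s|)/(1 − |Γ_s|)

VSWR ≈ 2.01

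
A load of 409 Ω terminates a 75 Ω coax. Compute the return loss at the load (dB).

Γ = (409 − 75)/(409 + 75) = 0.69
RL = −20·log₁₀|Γ| = −20·log₁₀(0.69)

RL ≈ 3.22 dB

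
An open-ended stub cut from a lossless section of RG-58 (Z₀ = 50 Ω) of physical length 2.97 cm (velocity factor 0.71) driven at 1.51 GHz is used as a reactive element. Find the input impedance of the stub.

Z_in ≈ −j12.7 Ω

λ = v/f = 0.71·c / 1.51 GHz = 0.141 m
βl = 2π·l/λ = 2π × 0.211 = 75.8°
tan(βl) = 3.95
For an open-ended stub, Z_in = −jZ_0·cot(βl) = −jZ_0/tan(βl)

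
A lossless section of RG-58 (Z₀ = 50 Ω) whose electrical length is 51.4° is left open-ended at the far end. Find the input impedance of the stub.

Z_in ≈ −j39.9 Ω

tan(βl) = 1.25
For an open-ended stub, Z_in = −jZ_0·cot(βl) = −jZ_0/tan(βl)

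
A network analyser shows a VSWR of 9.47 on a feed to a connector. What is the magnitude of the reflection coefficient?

|Γ| = (S − 1)/(S + 1) = (9.47 − 1)/(9.47 + 1) = 8.47/10.5

|Γ| ≈ 0.809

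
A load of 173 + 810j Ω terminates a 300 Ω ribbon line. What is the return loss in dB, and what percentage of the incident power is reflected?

Γ = (-127 + j810)/(473 + j810), |Γ| = 0.874
RL = −20·log₁₀(0.874) = 1.17 dB
P_refl/P_inc = |Γ|² = 0.764

RL ≈ 1.17 dB; 76.4% of incident power reflected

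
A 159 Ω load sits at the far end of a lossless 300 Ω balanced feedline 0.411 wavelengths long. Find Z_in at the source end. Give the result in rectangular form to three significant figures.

βl = 2π × 0.411 = 148°
tan(βl) = tan(148°) = -0.626
Z_in = Z_0·(Z_L + jZ_0·tanβl)/(Z_0 + jZ_L·tanβl)
     = 300·(159 − j188)/(300 − j99.5)

Z_in ≈ 199 − j122 Ω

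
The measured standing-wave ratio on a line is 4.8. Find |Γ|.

|Γ| ≈ 0.655

|Γ| = (S − 1)/(S + 1) = (4.8 − 1)/(4.8 + 1) = 3.8/5.8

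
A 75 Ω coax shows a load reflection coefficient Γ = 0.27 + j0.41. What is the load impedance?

Z_L = Z_0·(1 + Γ)/(1 − Γ) = 75·(1.27 + j0.41)/(0.73 − j0.41)

Z_L ≈ 81.2 + j87.7 Ω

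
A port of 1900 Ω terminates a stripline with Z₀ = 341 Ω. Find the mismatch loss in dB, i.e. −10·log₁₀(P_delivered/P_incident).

Γ = (1900 − 341)/(1900 + 341) = 0.696
|Γ|² = 0.484, so P_del/P_inc = 1 − |Γ|² = 0.516
ML = −10·log₁₀(1 − |Γ|²)

mismatch loss ≈ 2.87 dB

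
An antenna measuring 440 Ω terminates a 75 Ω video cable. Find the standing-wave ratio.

VSWR ≈ 5.87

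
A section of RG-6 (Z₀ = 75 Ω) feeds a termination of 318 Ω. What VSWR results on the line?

Γ = (318 − 75)/(318 + 75) = 0.618
VSWR = (1 + 0.618)/(1 − 0.618)

VSWR ≈ 4.24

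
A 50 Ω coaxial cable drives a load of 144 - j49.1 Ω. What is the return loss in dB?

RL ≈ 5.52 dB

Γ = (94 − j49.1)/(194 − j49.1), |Γ| = 0.53
RL = −20·log₁₀|Γ| = −20·log₁₀(0.53)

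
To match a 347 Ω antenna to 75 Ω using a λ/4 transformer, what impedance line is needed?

Z_qwt = √(Z_0·R_L) = √(75 × 347) = √26020

Z_qwt ≈ 161 Ω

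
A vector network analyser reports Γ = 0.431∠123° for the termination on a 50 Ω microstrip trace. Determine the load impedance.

Z_L = Z_0·(1 + Γ)/(1 − Γ) = 50·(0.765 + j0.361)/(1.23 − j0.361)

Z_L ≈ 24.6 + j21.8 Ω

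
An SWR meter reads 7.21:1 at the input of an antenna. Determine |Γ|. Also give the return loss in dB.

|Γ| ≈ 0.756; return loss ≈ 2.43 dB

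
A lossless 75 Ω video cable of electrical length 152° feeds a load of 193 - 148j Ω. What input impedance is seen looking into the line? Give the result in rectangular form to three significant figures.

Z_in ≈ 132 + j146 Ω

tan(βl) = tan(152°) = -0.532
Z_in = Z_0·(Z_L + jZ_0·tanβl)/(Z_0 + jZ_L·tanβl)
     = 75·(193 − j188)/(-3.69 − j103)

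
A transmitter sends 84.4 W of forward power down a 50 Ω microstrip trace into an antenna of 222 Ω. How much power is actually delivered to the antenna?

P_delivered ≈ 50.7 W

Γ = (222 − 50)/(222 + 50) = 0.632
|Γ|² = 0.4
P_refl = |Γ|²·P_inc = 33.7 W, P_del = (1 − |Γ|²)·P_inc = 50.7 W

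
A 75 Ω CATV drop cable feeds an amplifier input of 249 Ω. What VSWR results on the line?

VSWR ≈ 3.32

For a purely resistive load, VSWR = R_L/Z_0 or Z_0/R_L (whichever > 1) = 249/75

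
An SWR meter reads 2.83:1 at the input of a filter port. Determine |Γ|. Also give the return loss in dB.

|Γ| ≈ 0.478; return loss ≈ 6.41 dB

|Γ| = (S − 1)/(S + 1) = (2.83 − 1)/(2.83 + 1) = 1.83/3.83
RL = −20·log₁₀|Γ| = −20·log₁₀(0.478)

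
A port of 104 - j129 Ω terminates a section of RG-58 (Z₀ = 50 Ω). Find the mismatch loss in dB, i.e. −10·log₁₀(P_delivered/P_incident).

Γ = (54 − j129)/(154 − j129), |Γ| = 0.696
|Γ|² = 0.485, so P_del/P_inc = 1 − |Γ|² = 0.515
ML = −10·log₁₀(1 − |Γ|²)

mismatch loss ≈ 2.88 dB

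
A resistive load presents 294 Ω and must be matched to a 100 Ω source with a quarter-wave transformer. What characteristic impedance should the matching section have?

Z_qwt ≈ 171 Ω

Z_qwt = √(Z_0·R_L) = √(100 × 294) = √29400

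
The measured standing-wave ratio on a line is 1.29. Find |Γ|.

|Γ| = (S − 1)/(S + 1) = (1.29 − 1)/(1.29 + 1) = 0.29/2.29

|Γ| ≈ 0.127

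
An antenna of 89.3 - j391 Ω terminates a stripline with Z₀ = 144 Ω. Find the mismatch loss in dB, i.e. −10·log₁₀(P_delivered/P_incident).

mismatch loss ≈ 6.05 dB

Γ = (-54.7 − j391)/(233.3 − j391), |Γ| = 0.867
|Γ|² = 0.752, so P_del/P_inc = 1 − |Γ|² = 0.248
ML = −10·log₁₀(1 − |Γ|²)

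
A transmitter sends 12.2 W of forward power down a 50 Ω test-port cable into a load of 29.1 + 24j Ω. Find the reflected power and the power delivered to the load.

|Γ| = |(-20.9 + j24)/(79.1 + j24)| = 0.385
|Γ|² = 0.148
P_refl = |Γ|²·P_inc = 1.81 W, P_del = (1 − |Γ|²)·P_inc = 10.4 W

P_reflected ≈ 1.81 W; P_delivered ≈ 10.4 W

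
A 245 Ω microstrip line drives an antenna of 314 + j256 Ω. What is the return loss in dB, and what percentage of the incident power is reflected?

RL ≈ 7.31 dB; 18.6% of incident power reflected

Γ = (69 + j256)/(559 + j256), |Γ| = 0.431
RL = −20·log₁₀(0.431) = 7.31 dB
P_refl/P_inc = |Γ|² = 0.186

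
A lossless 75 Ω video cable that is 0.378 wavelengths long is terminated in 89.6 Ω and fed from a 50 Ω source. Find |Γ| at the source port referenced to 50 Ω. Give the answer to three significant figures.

|Γ| ≈ 0.222

βl = 2π × 0.378 = 136°
tan(βl) = -0.963
Z_in = Z_0·(Z_L + jZ_0·tanβl)/(Z_0 + jZ_L·tanβl) = 74.3 + j13.3 Ω
Γ_s = (Z_in − Z_s)/(Z_in + Z_s) = (24.3 + j13.3)/(124 + j13.3), |Γ_s| = 0.222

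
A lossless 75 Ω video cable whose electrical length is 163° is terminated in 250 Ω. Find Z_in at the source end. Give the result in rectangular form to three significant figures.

Z_in ≈ 134 + j114 Ω

tan(βl) = tan(163°) = -0.306
Z_in = Z_0·(Z_L + jZ_0·tanβl)/(Z_0 + jZ_L·tanβl)
     = 75·(250 − j22.9)/(75 − j76.4)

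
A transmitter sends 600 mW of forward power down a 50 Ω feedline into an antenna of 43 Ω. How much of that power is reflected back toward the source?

P_reflected ≈ 3.4 mW

Γ = (43 − 50)/(43 + 50) = -0.0753
|Γ|² = 0.00567
P_refl = |Γ|²·P_inc = 3.4 mW, P_del = (1 − |Γ|²)·P_inc = 597 mW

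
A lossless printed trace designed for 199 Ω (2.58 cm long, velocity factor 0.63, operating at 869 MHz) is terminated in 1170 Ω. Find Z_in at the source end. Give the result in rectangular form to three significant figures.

Z_in ≈ 71.2 − j203 Ω

λ = v/f = 0.63·c / 869 MHz = 0.217 m
βl = 2π·l/λ = 2π × 0.119 = 42.7°
tan(βl) = tan(42.7°) = 0.923
Z_in = Z_0·(Z_L + jZ_0·tanβl)/(Z_0 + jZ_L·tanβl)
     = 199·(1170 + j184)/(199 + j1080)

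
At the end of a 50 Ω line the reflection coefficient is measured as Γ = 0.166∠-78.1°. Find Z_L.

Z_L ≈ 50.7 − j16.9 Ω

Z_L = Z_0·(1 + Γ)/(1 − Γ) = 50·(1.03 − j0.162)/(0.966 + j0.162)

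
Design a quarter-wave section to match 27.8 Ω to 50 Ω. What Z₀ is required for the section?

Z_qwt = √(Z_0·R_L) = √(50 × 27.8) = √1390

Z_qwt ≈ 37.3 Ω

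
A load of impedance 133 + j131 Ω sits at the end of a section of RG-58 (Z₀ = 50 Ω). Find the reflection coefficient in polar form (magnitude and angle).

Γ ≈ 0.689 ∠ 22°

Γ = (Z_L − Z_0)/(Z_L + Z_0) = (83 + j131)/(183 + j131)
|Γ| = 155/225 = 0.689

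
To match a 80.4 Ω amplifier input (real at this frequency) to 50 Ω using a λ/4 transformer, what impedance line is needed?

Z_qwt = √(Z_0·R_L) = √(50 × 80.4) = √4020

Z_qwt ≈ 63.4 Ω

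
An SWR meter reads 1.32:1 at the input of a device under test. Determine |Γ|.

|Γ| ≈ 0.138

|Γ| = (S − 1)/(S + 1) = (1.32 − 1)/(1.32 + 1) = 0.32/2.32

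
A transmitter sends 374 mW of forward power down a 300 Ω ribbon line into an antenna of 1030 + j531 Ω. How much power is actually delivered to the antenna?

P_delivered ≈ 225 mW

|Γ| = |(730 + j531)/(1330 + j531)| = 0.63
|Γ|² = 0.397
P_refl = |Γ|²·P_inc = 149 mW, P_del = (1 − |Γ|²)·P_inc = 225 mW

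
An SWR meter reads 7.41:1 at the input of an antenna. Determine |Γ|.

|Γ| ≈ 0.762

|Γ| = (S − 1)/(S + 1) = (7.41 − 1)/(7.41 + 1) = 6.41/8.41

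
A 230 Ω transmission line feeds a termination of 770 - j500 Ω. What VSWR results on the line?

Γ = (Z_L − Z_0)/(Z_L + Z_0) = (540 − j500)/(1000 − j500)
|Γ| = 736/1120 = 0.658
VSWR = (1 + |Γ|)/(1 − |Γ|) = 1.66/0.342

VSWR ≈ 4.85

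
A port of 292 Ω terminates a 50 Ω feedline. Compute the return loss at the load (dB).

Γ = (292 − 50)/(292 + 50) = 0.708
RL = −20·log₁₀|Γ| = −20·log₁₀(0.708)

RL ≈ 3 dB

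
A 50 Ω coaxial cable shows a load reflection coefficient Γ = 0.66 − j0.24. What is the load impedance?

Z_L = Z_0·(1 + Γ)/(1 − Γ) = 50·(1.66 − j0.24)/(0.34 + j0.24)

Z_L ≈ 146 − j139 Ω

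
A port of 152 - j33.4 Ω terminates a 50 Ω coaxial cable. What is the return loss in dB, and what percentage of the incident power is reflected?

RL ≈ 5.61 dB; 27.5% of incident power reflected

Γ = (102 − j33.4)/(202 − j33.4), |Γ| = 0.524
RL = −20·log₁₀(0.524) = 5.61 dB
P_refl/P_inc = |Γ|² = 0.275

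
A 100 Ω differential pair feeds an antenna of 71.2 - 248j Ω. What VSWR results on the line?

VSWR ≈ 10.7

Γ = (Z_L − Z_0)/(Z_L + Z_0) = (-28.8 − j248)/(171.2 − j248)
|Γ| = 250/301 = 0.828
VSWR = (1 + |Γ|)/(1 − |Γ|) = 1.83/0.172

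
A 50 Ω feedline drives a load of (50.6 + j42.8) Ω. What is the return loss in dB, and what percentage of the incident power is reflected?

RL ≈ 8.14 dB; 15.3% of incident power reflected

Γ = (0.6 + j42.8)/(100.6 + j42.8), |Γ| = 0.392
RL = −20·log₁₀(0.392) = 8.14 dB
P_refl/P_inc = |Γ|² = 0.153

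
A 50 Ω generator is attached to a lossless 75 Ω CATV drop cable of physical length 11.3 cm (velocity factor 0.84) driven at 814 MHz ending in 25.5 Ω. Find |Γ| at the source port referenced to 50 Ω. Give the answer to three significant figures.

|Γ| ≈ 0.545

λ = v/f = 0.84·c / 814 MHz = 0.31 m
βl = 2π·l/λ = 2π × 0.365 = 131°
tan(βl) = -1.13
Z_in = Z_0·(Z_L + jZ_0·tanβl)/(Z_0 + jZ_L·tanβl) = 50.8 − j65.5 Ω
Γ_s = (Z_in − Z_s)/(Z_in + Z_s) = (0.754 − j65.5)/(101 − j65.5), |Γ_s| = 0.545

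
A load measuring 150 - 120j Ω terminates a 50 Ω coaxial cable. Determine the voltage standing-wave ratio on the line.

Γ = (Z_L − Z_0)/(Z_L + Z_0) = (100 − j120)/(200 − j120)
|Γ| = 156/233 = 0.67
VSWR = (1 + |Γ|)/(1 − |Γ|) = 1.67/0.33

VSWR ≈ 5.06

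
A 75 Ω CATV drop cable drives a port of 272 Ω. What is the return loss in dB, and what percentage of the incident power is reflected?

Γ = (272 − 75)/(272 + 75) = 0.568
RL = −20·log₁₀(0.568) = 4.92 dB
P_refl/P_inc = |Γ|² = 0.322

RL ≈ 4.92 dB; 32.2% of incident power reflected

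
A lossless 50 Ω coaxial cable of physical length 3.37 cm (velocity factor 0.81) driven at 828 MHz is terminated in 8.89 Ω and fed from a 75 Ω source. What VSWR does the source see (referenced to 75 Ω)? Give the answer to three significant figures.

VSWR ≈ 6.42

λ = v/f = 0.81·c / 828 MHz = 0.293 m
βl = 2π·l/λ = 2π × 0.115 = 41.3°
tan(βl) = 0.88
Z_in = Z_0·(Z_L + jZ_0·tanβl)/(Z_0 + jZ_L·tanβl) = 15.4 + j41.6 Ω
Γ_s = (Z_in − Z_s)/(Z_in + Z_s) = (-59.6 + j41.6)/(90.4 + j41.6), |Γ_s| = 0.73
VSWR = (1 + |Γ_s|)/(1 − |Γ_s|)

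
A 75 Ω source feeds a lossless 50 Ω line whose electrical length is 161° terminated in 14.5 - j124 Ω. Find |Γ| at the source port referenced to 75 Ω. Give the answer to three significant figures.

tan(βl) = -0.344
Z_in = Z_0·(Z_L + jZ_0·tanβl)/(Z_0 + jZ_L·tanβl) = 518 − j613 Ω
Γ_s = (Z_in − Z_s)/(Z_in + Z_s) = (443 − j613)/(593 − j613), |Γ_s| = 0.887

|Γ| ≈ 0.887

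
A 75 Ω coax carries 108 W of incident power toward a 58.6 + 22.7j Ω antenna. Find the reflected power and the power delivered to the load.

|Γ| = |(-16.4 + j22.7)/(133.6 + j22.7)| = 0.207
|Γ|² = 0.0427
P_refl = |Γ|²·P_inc = 4.61 W, P_del = (1 − |Γ|²)·P_inc = 103 W

P_reflected ≈ 4.61 W; P_delivered ≈ 103 W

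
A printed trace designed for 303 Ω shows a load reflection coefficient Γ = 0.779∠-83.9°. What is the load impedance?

Z_L = Z_0·(1 + Γ)/(1 − Γ) = 303·(1.08 − j0.775)/(0.917 + j0.775)

Z_L ≈ 82.7 − j326 Ω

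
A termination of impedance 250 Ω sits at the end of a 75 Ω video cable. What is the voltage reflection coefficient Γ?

Γ = (Z_L − Z_0)/(Z_L + Z_0) = (250 − 75)/(250 + 75) = 175/325

Γ = 0.538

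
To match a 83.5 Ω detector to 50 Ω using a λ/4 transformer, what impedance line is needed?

Z_qwt ≈ 64.6 Ω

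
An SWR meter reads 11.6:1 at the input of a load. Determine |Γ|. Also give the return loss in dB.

|Γ| ≈ 0.841; return loss ≈ 1.5 dB

|Γ| = (S − 1)/(S + 1) = (11.6 − 1)/(11.6 + 1) = 10.6/12.6
RL = −20·log₁₀|Γ| = −20·log₁₀(0.841)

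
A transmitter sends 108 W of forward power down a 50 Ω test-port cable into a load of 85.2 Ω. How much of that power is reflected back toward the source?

P_reflected ≈ 7.32 W

Γ = (85.2 − 50)/(85.2 + 50) = 0.26
|Γ|² = 0.0678
P_refl = |Γ|²·P_inc = 7.32 W, P_del = (1 − |Γ|²)·P_inc = 101 W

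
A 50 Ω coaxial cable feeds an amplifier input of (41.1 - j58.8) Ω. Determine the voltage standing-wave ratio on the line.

Γ = (Z_L − Z_0)/(Z_L + Z_0) = (-8.9 − j58.8)/(91.1 − j58.8)
|Γ| = 59.5/108 = 0.548
VSWR = (1 + |Γ|)/(1 − |Γ|) = 1.55/0.452

VSWR ≈ 3.43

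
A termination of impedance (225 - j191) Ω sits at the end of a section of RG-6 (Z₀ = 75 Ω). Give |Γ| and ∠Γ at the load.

Γ = (Z_L − Z_0)/(Z_L + Z_0) = (150 − j191)/(300 − j191)
|Γ| = 243/356 = 0.683

Γ ≈ 0.683 ∠ -19.4°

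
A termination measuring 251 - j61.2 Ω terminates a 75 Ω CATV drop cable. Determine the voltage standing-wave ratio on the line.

VSWR ≈ 3.56

Γ = (Z_L − Z_0)/(Z_L + Z_0) = (176 − j61.2)/(326 − j61.2)
|Γ| = 186/332 = 0.562
VSWR = (1 + |Γ|)/(1 − |Γ|) = 1.56/0.438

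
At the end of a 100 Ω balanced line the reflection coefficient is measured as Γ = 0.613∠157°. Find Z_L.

Z_L ≈ 24.9 + j19.1 Ω

Z_L = Z_0·(1 + Γ)/(1 − Γ) = 100·(0.436 + j0.24)/(1.56 − j0.24)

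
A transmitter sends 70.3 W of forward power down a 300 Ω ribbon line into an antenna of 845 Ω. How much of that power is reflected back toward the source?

P_reflected ≈ 15.9 W

Γ = (845 − 300)/(845 + 300) = 0.476
|Γ|² = 0.227
P_refl = |Γ|²·P_inc = 15.9 W, P_del = (1 − |Γ|²)·P_inc = 54.4 W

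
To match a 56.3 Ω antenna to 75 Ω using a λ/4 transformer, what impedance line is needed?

Z_qwt ≈ 65 Ω

Z_qwt = √(Z_0·R_L) = √(75 × 56.3) = √4222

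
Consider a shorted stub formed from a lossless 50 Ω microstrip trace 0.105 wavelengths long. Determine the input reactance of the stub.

X_in ≈ 38.8 Ω (inductive)

βl = 2π × 0.105 = 37.8°
tan(βl) = 0.776
For a shorted stub, Z_in = jZ_0·tan(βl)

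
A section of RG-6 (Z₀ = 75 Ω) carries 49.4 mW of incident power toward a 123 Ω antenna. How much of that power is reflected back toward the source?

P_reflected ≈ 2.9 mW

Γ = (123 − 75)/(123 + 75) = 0.242
|Γ|² = 0.0588
P_refl = |Γ|²·P_inc = 2.9 mW, P_del = (1 − |Γ|²)·P_inc = 46.5 mW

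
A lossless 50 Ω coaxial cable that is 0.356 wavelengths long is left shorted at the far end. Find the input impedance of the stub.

Z_in ≈ −j63.6 Ω

βl = 2π × 0.356 = 128°
tan(βl) = -1.27
For a shorted stub, Z_in = jZ_0·tan(βl)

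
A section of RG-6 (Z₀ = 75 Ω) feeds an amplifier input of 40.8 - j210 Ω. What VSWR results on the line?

Γ = (Z_L − Z_0)/(Z_L + Z_0) = (-34.2 − j210)/(115.8 − j210)
|Γ| = 213/240 = 0.887
VSWR = (1 + |Γ|)/(1 − |Γ|) = 1.89/0.113

VSWR ≈ 16.7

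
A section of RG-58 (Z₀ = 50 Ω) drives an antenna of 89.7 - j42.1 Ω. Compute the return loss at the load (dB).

Γ = (39.7 − j42.1)/(139.7 − j42.1), |Γ| = 0.397
RL = −20·log₁₀|Γ| = −20·log₁₀(0.397)

RL ≈ 8.03 dB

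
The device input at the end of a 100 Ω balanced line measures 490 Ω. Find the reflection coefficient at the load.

Γ = 0.661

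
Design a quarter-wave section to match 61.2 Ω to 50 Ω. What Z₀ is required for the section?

Z_qwt = √(Z_0·R_L) = √(50 × 61.2) = √3060

Z_qwt ≈ 55.3 Ω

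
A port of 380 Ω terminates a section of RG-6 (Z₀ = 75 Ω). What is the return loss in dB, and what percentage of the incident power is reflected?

Γ = (380 − 75)/(380 + 75) = 0.67
RL = −20·log₁₀(0.67) = 3.47 dB
P_refl/P_inc = |Γ|² = 0.449

RL ≈ 3.47 dB; 44.9% of incident power reflected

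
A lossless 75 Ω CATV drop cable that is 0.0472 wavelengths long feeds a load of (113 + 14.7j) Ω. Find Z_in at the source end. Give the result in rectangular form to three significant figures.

Z_in ≈ 113 − j15.2 Ω

βl = 2π × 0.0472 = 17°
tan(βl) = tan(17°) = 0.306
Z_in = Z_0·(Z_L + jZ_0·tanβl)/(Z_0 + jZ_L·tanβl)
     = 75·(113 + j37.6)/(70.5 + j34.5)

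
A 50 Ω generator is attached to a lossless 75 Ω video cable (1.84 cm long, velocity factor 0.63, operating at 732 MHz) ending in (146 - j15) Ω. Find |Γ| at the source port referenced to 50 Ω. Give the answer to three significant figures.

|Γ| ≈ 0.447

λ = v/f = 0.63·c / 732 MHz = 0.258 m
βl = 2π·l/λ = 2π × 0.0713 = 25.7°
tan(βl) = 0.48
Z_in = Z_0·(Z_L + jZ_0·tanβl)/(Z_0 + jZ_L·tanβl) = 86.6 − j54.7 Ω
Γ_s = (Z_in − Z_s)/(Z_in + Z_s) = (36.6 − j54.7)/(137 − j54.7), |Γ_s| = 0.447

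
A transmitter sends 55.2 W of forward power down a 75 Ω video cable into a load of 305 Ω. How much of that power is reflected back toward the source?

Γ = (305 − 75)/(305 + 75) = 0.605
|Γ|² = 0.366
P_refl = |Γ|²·P_inc = 20.2 W, P_del = (1 − |Γ|²)·P_inc = 35 W

P_reflected ≈ 20.2 W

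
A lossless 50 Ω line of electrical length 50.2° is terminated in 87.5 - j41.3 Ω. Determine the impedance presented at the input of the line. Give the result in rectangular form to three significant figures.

tan(βl) = tan(50.2°) = 1.2
Z_in = Z_0·(Z_L + jZ_0·tanβl)/(Z_0 + jZ_L·tanβl)
     = 50·(87.5 + j18.7)/(99.6 + j105)

Z_in ≈ 25.5 − j17.5 Ω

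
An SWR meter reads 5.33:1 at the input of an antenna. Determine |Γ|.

|Γ| ≈ 0.684

|Γ| = (S − 1)/(S + 1) = (5.33 − 1)/(5.33 + 1) = 4.33/6.33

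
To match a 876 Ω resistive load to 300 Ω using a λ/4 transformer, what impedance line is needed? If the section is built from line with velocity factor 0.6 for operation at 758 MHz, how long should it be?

Z_qwt ≈ 513 Ω; length ≈ 5.94 cm

Z_qwt = √(Z_0·R_L) = √(300 × 876) = √262800
λ = 0.6·c/f = 0.237 m, so l = λ/4 = 0.0594 m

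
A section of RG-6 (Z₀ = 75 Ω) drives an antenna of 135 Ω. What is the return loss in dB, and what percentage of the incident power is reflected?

Γ = (135 − 75)/(135 + 75) = 0.286
RL = −20·log₁₀(0.286) = 10.9 dB
P_refl/P_inc = |Γ|² = 0.0816

RL ≈ 10.9 dB; 8.16% of incident power reflected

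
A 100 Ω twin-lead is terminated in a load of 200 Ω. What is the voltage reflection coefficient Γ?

Γ = 0.333

Γ = (Z_L − Z_0)/(Z_L + Z_0) = (200 − 100)/(200 + 100) = 100/300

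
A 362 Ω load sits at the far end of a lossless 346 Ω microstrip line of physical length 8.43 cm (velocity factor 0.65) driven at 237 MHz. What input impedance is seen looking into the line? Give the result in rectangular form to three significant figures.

Z_in ≈ 350 − j15.2 Ω

λ = v/f = 0.65·c / 237 MHz = 0.823 m
βl = 2π·l/λ = 2π × 0.102 = 36.9°
tan(βl) = tan(36.9°) = 0.75
Z_in = Z_0·(Z_L + jZ_0·tanβl)/(Z_0 + jZ_L·tanβl)
     = 346·(362 + j260)/(346 + j272)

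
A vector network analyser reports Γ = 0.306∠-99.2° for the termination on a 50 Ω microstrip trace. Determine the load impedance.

Z_L = Z_0·(1 + Γ)/(1 − Γ) = 50·(0.951 − j0.302)/(1.05 + j0.302)

Z_L ≈ 38 − j25.4 Ω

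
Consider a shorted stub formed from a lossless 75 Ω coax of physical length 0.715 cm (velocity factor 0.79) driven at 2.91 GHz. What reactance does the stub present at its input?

λ = v/f = 0.79·c / 2.91 GHz = 0.0814 m
βl = 2π·l/λ = 2π × 0.0878 = 31.6°
tan(βl) = 0.615
For a shorted stub, Z_in = jZ_0·tan(βl)

X_in ≈ 46.1 Ω (inductive)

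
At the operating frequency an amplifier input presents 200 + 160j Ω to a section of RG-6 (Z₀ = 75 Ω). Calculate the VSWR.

VSWR ≈ 4.53

Γ = (Z_L − Z_0)/(Z_L + Z_0) = (125 + j160)/(275 + j160)
|Γ| = 203/318 = 0.638
VSWR = (1 + |Γ|)/(1 − |Γ|) = 1.64/0.362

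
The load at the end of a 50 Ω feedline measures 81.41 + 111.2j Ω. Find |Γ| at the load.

|Γ| ≈ 0.671

Γ = (Z_L − Z_0)/(Z_L + Z_0) = (31.41 + j111.2)/(131.4 + j111.2)
|Γ| = 116/172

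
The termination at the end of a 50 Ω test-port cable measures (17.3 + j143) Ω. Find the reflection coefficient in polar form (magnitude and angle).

Γ ≈ 0.928 ∠ 38.1°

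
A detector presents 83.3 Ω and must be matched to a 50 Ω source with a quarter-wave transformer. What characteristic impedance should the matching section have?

Z_qwt ≈ 64.5 Ω

Z_qwt = √(Z_0·R_L) = √(50 × 83.3) = √4165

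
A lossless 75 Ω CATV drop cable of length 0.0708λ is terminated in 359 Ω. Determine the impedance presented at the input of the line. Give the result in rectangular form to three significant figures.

Z_in ≈ 71 − j126 Ω

βl = 2π × 0.0708 = 25.5°
tan(βl) = tan(25.5°) = 0.477
Z_in = Z_0·(Z_L + jZ_0·tanβl)/(Z_0 + jZ_L·tanβl)
     = 75·(359 + j35.8)/(75 + j171)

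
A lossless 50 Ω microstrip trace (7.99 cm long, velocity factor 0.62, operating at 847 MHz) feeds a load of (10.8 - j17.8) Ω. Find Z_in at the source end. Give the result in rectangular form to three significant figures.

Z_in ≈ 61.2 − j102 Ω

λ = v/f = 0.62·c / 847 MHz = 0.22 m
βl = 2π·l/λ = 2π × 0.364 = 131°
tan(βl) = tan(131°) = -1.15
Z_in = Z_0·(Z_L + jZ_0·tanβl)/(Z_0 + jZ_L·tanβl)
     = 50·(10.8 − j75.3)/(29.5 − j12.4)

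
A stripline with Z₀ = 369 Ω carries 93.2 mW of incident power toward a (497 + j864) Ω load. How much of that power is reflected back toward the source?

P_reflected ≈ 47.5 mW

|Γ| = |(128 + j864)/(866 + j864)| = 0.714
|Γ|² = 0.51
P_refl = |Γ|²·P_inc = 47.5 mW, P_del = (1 − |Γ|²)·P_inc = 45.7 mW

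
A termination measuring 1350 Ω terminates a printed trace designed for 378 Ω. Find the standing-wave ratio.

VSWR ≈ 3.57

Γ = (1350 − 378)/(1350 + 378) = 0.562
VSWR = (1 + 0.562)/(1 − 0.562)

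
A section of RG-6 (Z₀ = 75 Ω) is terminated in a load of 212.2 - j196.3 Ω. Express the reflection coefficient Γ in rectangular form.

Γ ≈ 0.644 − j0.243

Γ = (Z_L − Z_0)/(Z_L + Z_0) = (137.2 − j196.3)/(287.2 − j196.3)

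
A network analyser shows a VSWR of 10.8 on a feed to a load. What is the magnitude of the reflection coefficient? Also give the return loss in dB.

|Γ| ≈ 0.831; return loss ≈ 1.61 dB

|Γ| = (S − 1)/(S + 1) = (10.8 − 1)/(10.8 + 1) = 9.8/11.8
RL = −20·log₁₀|Γ| = −20·log₁₀(0.831)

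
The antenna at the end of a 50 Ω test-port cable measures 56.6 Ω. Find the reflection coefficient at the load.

Γ = (Z_L − Z_0)/(Z_L + Z_0) = (56.6 − 50)/(56.6 + 50) = 6.6/106.6

Γ = 0.0619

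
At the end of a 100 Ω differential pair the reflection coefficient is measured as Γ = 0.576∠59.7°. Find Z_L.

Z_L = Z_0·(1 + Γ)/(1 − Γ) = 100·(1.29 + j0.497)/(0.709 − j0.497)

Z_L ≈ 89 + j133 Ω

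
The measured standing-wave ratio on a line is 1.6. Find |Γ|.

|Γ| ≈ 0.231

|Γ| = (S − 1)/(S + 1) = (1.6 − 1)/(1.6 + 1) = 0.6/2.6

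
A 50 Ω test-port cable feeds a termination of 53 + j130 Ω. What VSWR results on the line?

VSWR ≈ 8.26

Γ = (Z_L − Z_0)/(Z_L + Z_0) = (3 + j130)/(103 + j130)
|Γ| = 130/166 = 0.784
VSWR = (1 + |Γ|)/(1 − |Γ|) = 1.78/0.216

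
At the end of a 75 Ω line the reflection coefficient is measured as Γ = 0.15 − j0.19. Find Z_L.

Z_L = Z_0·(1 + Γ)/(1 − Γ) = 75·(1.15 − j0.19)/(0.85 + j0.19)

Z_L ≈ 93.1 − j37.6 Ω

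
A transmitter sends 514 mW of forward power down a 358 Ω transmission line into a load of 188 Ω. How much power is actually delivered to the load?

P_delivered ≈ 464 mW

Γ = (188 − 358)/(188 + 358) = -0.311
|Γ|² = 0.0969
P_refl = |Γ|²·P_inc = 49.8 mW, P_del = (1 − |Γ|²)·P_inc = 464 mW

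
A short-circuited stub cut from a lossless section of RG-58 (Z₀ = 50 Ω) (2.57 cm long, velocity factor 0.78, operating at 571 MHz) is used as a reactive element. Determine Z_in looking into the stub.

Z_in ≈ +j20.8 Ω

λ = v/f = 0.78·c / 571 MHz = 0.41 m
βl = 2π·l/λ = 2π × 0.0627 = 22.6°
tan(βl) = 0.416
For a short-circuited stub, Z_in = jZ_0·tan(βl)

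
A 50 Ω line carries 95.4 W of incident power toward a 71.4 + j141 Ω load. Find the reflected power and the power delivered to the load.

P_reflected ≈ 56 W; P_delivered ≈ 39.4 W

|Γ| = |(21.4 + j141)/(121.4 + j141)| = 0.766
|Γ|² = 0.588
P_refl = |Γ|²·P_inc = 56 W, P_del = (1 − |Γ|²)·P_inc = 39.4 W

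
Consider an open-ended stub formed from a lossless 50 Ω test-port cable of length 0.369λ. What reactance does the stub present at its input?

X_in ≈ 46.4 Ω (inductive)

βl = 2π × 0.369 = 133°
tan(βl) = -1.08
For an open-ended stub, Z_in = −jZ_0·cot(βl) = −jZ_0/tan(βl)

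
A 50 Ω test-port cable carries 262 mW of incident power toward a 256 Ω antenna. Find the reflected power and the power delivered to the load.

Γ = (256 − 50)/(256 + 50) = 0.673
|Γ|² = 0.453
P_refl = |Γ|²·P_inc = 119 mW, P_del = (1 − |Γ|²)·P_inc = 143 mW

P_reflected ≈ 119 mW; P_delivered ≈ 143 mW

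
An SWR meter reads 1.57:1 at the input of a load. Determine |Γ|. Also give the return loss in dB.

|Γ| ≈ 0.222; return loss ≈ 13.1 dB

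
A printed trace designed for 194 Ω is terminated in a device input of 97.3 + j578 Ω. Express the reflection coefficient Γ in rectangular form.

Γ ≈ 0.73 + j0.535

Γ = (Z_L − Z_0)/(Z_L + Z_0) = (-96.7 + j578)/(291.3 + j578)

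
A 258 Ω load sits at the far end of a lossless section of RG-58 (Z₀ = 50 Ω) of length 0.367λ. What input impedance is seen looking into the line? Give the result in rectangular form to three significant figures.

Z_in ≈ 17.1 + j42.2 Ω

βl = 2π × 0.367 = 132°
tan(βl) = tan(132°) = -1.11
Z_in = Z_0·(Z_L + jZ_0·tanβl)/(Z_0 + jZ_L·tanβl)
     = 50·(258 − j55.3)/(50 − j285)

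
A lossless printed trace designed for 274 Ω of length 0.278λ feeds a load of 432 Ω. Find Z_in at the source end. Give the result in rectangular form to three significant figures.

Z_in ≈ 177 + j28.7 Ω

βl = 2π × 0.278 = 100°
tan(βl) = tan(100°) = -5.63
Z_in = Z_0·(Z_L + jZ_0·tanβl)/(Z_0 + jZ_L·tanβl)
     = 274·(432 − j1540)/(274 − j2430)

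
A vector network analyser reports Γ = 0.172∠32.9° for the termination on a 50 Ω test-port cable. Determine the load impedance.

Z_L = Z_0·(1 + Γ)/(1 − Γ) = 50·(1.14 + j0.0934)/(0.856 − j0.0934)

Z_L ≈ 65.5 + j12.6 Ω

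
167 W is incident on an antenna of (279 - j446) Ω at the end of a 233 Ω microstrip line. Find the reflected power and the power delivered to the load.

P_reflected ≈ 72.8 W; P_delivered ≈ 94.2 W

|Γ| = |(46 − j446)/(512 − j446)| = 0.66
|Γ|² = 0.436
P_refl = |Γ|²·P_inc = 72.8 W, P_del = (1 − |Γ|²)·P_inc = 94.2 W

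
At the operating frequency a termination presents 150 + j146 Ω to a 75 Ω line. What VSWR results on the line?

VSWR ≈ 4.15

Γ = (Z_L − Z_0)/(Z_L + Z_0) = (75 + j146)/(225 + j146)
|Γ| = 164/268 = 0.612
VSWR = (1 + |Γ|)/(1 − |Γ|) = 1.61/0.388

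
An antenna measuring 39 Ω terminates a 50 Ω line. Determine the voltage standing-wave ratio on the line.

Γ = (39 − 50)/(39 + 50) = -0.124
VSWR = (1 + 0.124)/(1 − 0.124)

VSWR ≈ 1.28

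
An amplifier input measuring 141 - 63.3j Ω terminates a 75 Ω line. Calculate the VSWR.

VSWR ≈ 2.37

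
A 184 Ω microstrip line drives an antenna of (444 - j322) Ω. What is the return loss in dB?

Γ = (260 − j322)/(628 − j322), |Γ| = 0.586
RL = −20·log₁₀|Γ| = −20·log₁₀(0.586)

RL ≈ 4.64 dB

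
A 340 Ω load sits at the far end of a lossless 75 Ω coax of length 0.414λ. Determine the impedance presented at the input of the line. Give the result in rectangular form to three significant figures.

Z_in ≈ 55.1 + j105 Ω

βl = 2π × 0.414 = 149°
tan(βl) = tan(149°) = -0.6
Z_in = Z_0·(Z_L + jZ_0·tanβl)/(Z_0 + jZ_L·tanβl)
     = 75·(340 − j45)/(75 − j204)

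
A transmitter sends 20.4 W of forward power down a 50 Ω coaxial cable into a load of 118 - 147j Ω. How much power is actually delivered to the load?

P_delivered ≈ 9.66 W

|Γ| = |(68 − j147)/(168 − j147)| = 0.726
|Γ|² = 0.526
P_refl = |Γ|²·P_inc = 10.7 W, P_del = (1 − |Γ|²)·P_inc = 9.66 W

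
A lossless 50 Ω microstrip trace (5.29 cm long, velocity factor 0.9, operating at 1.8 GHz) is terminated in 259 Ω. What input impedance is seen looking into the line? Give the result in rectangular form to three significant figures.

λ = v/f = 0.9·c / 1.8 GHz = 0.15 m
βl = 2π·l/λ = 2π × 0.353 = 127°
tan(βl) = tan(127°) = -1.33
Z_in = Z_0·(Z_L + jZ_0·tanβl)/(Z_0 + jZ_L·tanβl)
     = 50·(259 − j66.4)/(50 − j344)

Z_in ≈ 14.8 + j35.5 Ω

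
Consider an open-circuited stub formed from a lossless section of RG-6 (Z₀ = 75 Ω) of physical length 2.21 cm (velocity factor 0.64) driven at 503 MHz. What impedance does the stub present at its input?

λ = v/f = 0.64·c / 503 MHz = 0.382 m
βl = 2π·l/λ = 2π × 0.0579 = 20.8°
tan(βl) = 0.381
For an open-circuited stub, Z_in = −jZ_0·cot(βl) = −jZ_0/tan(βl)

Z_in ≈ −j197 Ω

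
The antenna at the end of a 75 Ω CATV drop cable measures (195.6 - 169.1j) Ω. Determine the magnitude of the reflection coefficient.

|Γ| ≈ 0.651

Γ = (Z_L − Z_0)/(Z_L + Z_0) = (120.6 − j169.1)/(270.6 − j169.1)
|Γ| = 208/319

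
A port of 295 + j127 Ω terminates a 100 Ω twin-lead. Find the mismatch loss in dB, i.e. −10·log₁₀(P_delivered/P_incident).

Γ = (195 + j127)/(395 + j127), |Γ| = 0.561
|Γ|² = 0.315, so P_del/P_inc = 1 − |Γ|² = 0.685
ML = −10·log₁₀(1 − |Γ|²)

mismatch loss ≈ 1.64 dB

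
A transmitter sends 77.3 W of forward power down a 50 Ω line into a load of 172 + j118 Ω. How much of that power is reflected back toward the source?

|Γ| = |(122 + j118)/(222 + j118)| = 0.675
|Γ|² = 0.456
P_refl = |Γ|²·P_inc = 35.2 W, P_del = (1 − |Γ|²)·P_inc = 42.1 W

P_reflected ≈ 35.2 W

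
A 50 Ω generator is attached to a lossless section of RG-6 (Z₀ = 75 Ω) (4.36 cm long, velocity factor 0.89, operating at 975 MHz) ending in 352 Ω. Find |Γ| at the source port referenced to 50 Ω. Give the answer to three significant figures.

λ = v/f = 0.89·c / 975 MHz = 0.274 m
βl = 2π·l/λ = 2π × 0.159 = 57.3°
tan(βl) = 1.56
Z_in = Z_0·(Z_L + jZ_0·tanβl)/(Z_0 + jZ_L·tanβl) = 22.1 − j45.1 Ω
Γ_s = (Z_in − Z_s)/(Z_in + Z_s) = (-27.9 − j45.1)/(72.1 − j45.1), |Γ_s| = 0.623

|Γ| ≈ 0.623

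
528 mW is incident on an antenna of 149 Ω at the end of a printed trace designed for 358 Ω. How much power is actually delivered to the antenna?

Γ = (149 − 358)/(149 + 358) = -0.412
|Γ|² = 0.17
P_refl = |Γ|²·P_inc = 89.7 mW, P_del = (1 − |Γ|²)·P_inc = 438 mW

P_delivered ≈ 438 mW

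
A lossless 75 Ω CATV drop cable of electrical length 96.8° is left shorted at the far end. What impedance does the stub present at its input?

Z_in ≈ −j629 Ω

tan(βl) = -8.39
For a shorted stub, Z_in = jZ_0·tan(βl)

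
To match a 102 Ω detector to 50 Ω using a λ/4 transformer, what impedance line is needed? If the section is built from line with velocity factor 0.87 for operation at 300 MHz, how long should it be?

Z_qwt ≈ 71.4 Ω; length ≈ 21.8 cm

Z_qwt = √(Z_0·R_L) = √(50 × 102) = √5100
λ = 0.87·c/f = 0.87 m, so l = λ/4 = 0.217 m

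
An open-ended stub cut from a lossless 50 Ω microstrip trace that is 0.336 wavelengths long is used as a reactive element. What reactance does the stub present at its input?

βl = 2π × 0.336 = 121°
tan(βl) = -1.67
For an open-ended stub, Z_in = −jZ_0·cot(βl) = −jZ_0/tan(βl)

X_in ≈ 30 Ω (inductive)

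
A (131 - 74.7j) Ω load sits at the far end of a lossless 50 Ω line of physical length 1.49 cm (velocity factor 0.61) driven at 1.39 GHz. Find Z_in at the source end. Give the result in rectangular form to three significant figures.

Z_in ≈ 22.1 − j35.6 Ω

λ = v/f = 0.61·c / 1.39 GHz = 0.132 m
βl = 2π·l/λ = 2π × 0.113 = 40.7°
tan(βl) = tan(40.7°) = 0.861
Z_in = Z_0·(Z_L + jZ_0·tanβl)/(Z_0 + jZ_L·tanβl)
     = 50·(131 − j31.6)/(114 + j113)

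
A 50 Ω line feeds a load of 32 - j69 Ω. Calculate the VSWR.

Γ = (Z_L − Z_0)/(Z_L + Z_0) = (-18 − j69)/(82 − j69)
|Γ| = 71.3/107 = 0.665
VSWR = (1 + |Γ|)/(1 − |Γ|) = 1.67/0.335

VSWR ≈ 4.98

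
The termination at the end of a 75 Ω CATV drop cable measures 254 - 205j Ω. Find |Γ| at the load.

|Γ| ≈ 0.702

Γ = (Z_L − Z_0)/(Z_L + Z_0) = (179 − j205)/(329 − j205)
|Γ| = 272/388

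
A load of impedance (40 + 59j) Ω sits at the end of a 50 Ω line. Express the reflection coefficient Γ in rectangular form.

Γ = (Z_L − Z_0)/(Z_L + Z_0) = (-10 + j59)/(90 + j59)

Γ ≈ 0.223 + j0.509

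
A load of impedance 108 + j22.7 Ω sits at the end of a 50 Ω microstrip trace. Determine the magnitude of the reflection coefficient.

|Γ| ≈ 0.39

Γ = (Z_L − Z_0)/(Z_L + Z_0) = (58 + j22.7)/(158 + j22.7)
|Γ| = 62.3/160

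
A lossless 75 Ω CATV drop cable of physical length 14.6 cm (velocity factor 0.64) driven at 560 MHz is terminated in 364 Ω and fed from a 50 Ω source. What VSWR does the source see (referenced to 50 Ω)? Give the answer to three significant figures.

VSWR ≈ 6.48

λ = v/f = 0.64·c / 560 MHz = 0.343 m
βl = 2π·l/λ = 2π × 0.426 = 153°
tan(βl) = -0.503
Z_in = Z_0·(Z_L + jZ_0·tanβl)/(Z_0 + jZ_L·tanβl) = 65.5 + j122 Ω
Γ_s = (Z_in − Z_s)/(Z_in + Z_s) = (15.5 + j122)/(116 + j122), |Γ_s| = 0.733
VSWR = (1 + |Γ_s|)/(1 − |Γ_s|)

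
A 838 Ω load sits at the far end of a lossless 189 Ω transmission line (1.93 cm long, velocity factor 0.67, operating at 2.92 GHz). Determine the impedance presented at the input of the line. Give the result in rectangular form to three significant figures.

Z_in ≈ 44.1 + j34.6 Ω

λ = v/f = 0.67·c / 2.92 GHz = 0.0688 m
βl = 2π·l/λ = 2π × 0.28 = 101°
tan(βl) = tan(101°) = -5.18
Z_in = Z_0·(Z_L + jZ_0·tanβl)/(Z_0 + jZ_L·tanβl)
     = 189·(838 − j978)/(189 − j4340)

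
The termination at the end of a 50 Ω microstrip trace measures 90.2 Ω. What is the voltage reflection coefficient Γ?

Γ = 0.287

Γ = (Z_L − Z_0)/(Z_L + Z_0) = (90.2 − 50)/(90.2 + 50) = 40.2/140.2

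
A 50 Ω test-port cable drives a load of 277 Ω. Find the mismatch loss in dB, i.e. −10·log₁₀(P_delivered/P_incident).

mismatch loss ≈ 2.86 dB

Γ = (277 − 50)/(277 + 50) = 0.694
|Γ|² = 0.482, so P_del/P_inc = 1 − |Γ|² = 0.518
ML = −10·log₁₀(1 − |Γ|²)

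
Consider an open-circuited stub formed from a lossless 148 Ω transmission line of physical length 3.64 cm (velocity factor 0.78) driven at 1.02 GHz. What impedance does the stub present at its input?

Z_in ≈ −j95.7 Ω

λ = v/f = 0.78·c / 1.02 GHz = 0.229 m
βl = 2π·l/λ = 2π × 0.159 = 57.1°
tan(βl) = 1.55
For an open-circuited stub, Z_in = −jZ_0·cot(βl) = −jZ_0/tan(βl)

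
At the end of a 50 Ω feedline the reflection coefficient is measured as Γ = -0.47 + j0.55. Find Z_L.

Z_L = Z_0·(1 + Γ)/(1 − Γ) = 50·(0.53 + j0.55)/(1.47 − j0.55)

Z_L ≈ 9.67 + j22.3 Ω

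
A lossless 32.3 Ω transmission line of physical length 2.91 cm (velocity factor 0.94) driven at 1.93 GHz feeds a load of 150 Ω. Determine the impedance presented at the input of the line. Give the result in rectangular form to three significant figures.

λ = v/f = 0.94·c / 1.93 GHz = 0.146 m
βl = 2π·l/λ = 2π × 0.199 = 71.7°
tan(βl) = tan(71.7°) = 3.02
Z_in = Z_0·(Z_L + jZ_0·tanβl)/(Z_0 + jZ_L·tanβl)
     = 32.3·(150 + j97.7)/(32.3 + j453)

Z_in ≈ 7.68 − j10.1 Ω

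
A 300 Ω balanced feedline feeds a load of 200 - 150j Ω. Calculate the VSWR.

VSWR ≈ 2.06

Γ = (Z_L − Z_0)/(Z_L + Z_0) = (-100 − j150)/(500 − j150)
|Γ| = 180/522 = 0.345
VSWR = (1 + |Γ|)/(1 − |Γ|) = 1.35/0.655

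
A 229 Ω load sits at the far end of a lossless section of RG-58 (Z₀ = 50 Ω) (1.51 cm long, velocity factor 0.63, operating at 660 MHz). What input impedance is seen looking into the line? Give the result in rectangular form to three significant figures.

Z_in ≈ 73.5 − j98.7 Ω

λ = v/f = 0.63·c / 660 MHz = 0.286 m
βl = 2π·l/λ = 2π × 0.0527 = 19°
tan(βl) = tan(19°) = 0.344
Z_in = Z_0·(Z_L + jZ_0·tanβl)/(Z_0 + jZ_L·tanβl)
     = 50·(229 + j17.2)/(50 + j78.8)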